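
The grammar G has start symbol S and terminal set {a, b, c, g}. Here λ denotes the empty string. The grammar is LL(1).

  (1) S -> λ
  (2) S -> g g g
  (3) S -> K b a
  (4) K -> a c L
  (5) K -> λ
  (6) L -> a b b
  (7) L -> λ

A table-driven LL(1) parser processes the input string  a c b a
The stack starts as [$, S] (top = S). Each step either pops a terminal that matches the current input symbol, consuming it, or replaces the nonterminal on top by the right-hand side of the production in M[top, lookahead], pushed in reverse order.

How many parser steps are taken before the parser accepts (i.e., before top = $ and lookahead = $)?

7

     Stack        Input      Action
  1  $ S          a c b a $  expand S -> K b a
  2  $ a b K      a c b a $  expand K -> a c L
  3  $ a b L c a  a c b a $  match a
  4  $ a b L c    c b a $    match c
  5  $ a b L      b a $      expand L -> λ
  6  $ a b        b a $      match b
  7  $ a          a $        match a
Accept reached after 7 steps.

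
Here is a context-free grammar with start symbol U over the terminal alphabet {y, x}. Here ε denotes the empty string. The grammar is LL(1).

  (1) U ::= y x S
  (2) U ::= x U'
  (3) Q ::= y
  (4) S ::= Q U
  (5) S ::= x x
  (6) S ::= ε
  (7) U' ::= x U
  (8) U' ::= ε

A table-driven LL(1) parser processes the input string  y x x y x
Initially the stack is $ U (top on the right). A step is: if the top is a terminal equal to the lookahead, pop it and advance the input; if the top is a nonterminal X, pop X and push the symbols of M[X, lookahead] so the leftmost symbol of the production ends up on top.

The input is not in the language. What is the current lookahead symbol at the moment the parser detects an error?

y

     Stack    Input        Action
  1  $ U      y x x y x $  expand U ::= y x S
  2  $ S x y  y x x y x $  match y
  3  $ S x    x x y x $    match x
  4  $ S      x y x $      expand S ::= x x
  5  $ x x    x y x $      match x
  6  $ x      y x $        error: top is terminal x but lookahead is y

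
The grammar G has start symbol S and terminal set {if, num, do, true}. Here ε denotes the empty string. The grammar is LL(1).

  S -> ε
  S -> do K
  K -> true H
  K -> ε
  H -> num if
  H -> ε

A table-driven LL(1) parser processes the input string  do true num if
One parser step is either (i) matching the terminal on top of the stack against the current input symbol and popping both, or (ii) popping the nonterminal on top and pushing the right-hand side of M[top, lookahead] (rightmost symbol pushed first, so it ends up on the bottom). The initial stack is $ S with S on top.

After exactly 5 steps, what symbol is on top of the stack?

num

     Stack     Input             Action
  1  $ S       do true num if $  expand S -> do K
  2  $ K do    do true num if $  match do
  3  $ K       true num if $     expand K -> true H
  4  $ H true  true num if $     match true
  5  $ H       num if $          expand H -> num if
Stack after step 5: $ if num (top = num).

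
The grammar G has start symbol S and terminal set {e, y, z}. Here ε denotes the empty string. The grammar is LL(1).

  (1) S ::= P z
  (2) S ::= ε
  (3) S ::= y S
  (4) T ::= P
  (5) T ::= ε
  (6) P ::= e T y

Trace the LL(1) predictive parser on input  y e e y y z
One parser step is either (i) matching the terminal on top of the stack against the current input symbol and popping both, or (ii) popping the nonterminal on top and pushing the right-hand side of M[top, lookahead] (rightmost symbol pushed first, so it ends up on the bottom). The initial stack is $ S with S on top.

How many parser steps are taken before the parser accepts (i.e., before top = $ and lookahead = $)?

step 1: stack=$ S  input=y e e y y z $  — expand S ::= y S
step 2: stack=$ S y  input=y e e y y z $  — match y
step 3: stack=$ S  input=e e y y z $  — expand S ::= P z
step 4: stack=$ z P  input=e e y y z $  — expand P ::= e T y
step 5: stack=$ z y T e  input=e e y y z $  — match e
step 6: stack=$ z y T  input=e y y z $  — expand T ::= P
step 7: stack=$ z y P  input=e y y z $  — expand P ::= e T y
step 8: stack=$ z y y T e  input=e y y z $  — match e
step 9: stack=$ z y y T  input=y y z $  — expand T ::= ε
step 10: stack=$ z y y  input=y y z $  — match y
step 11: stack=$ z y  input=y z $  — match y
step 12: stack=$ z  input=z $  — match z
Accept reached after 12 steps.

12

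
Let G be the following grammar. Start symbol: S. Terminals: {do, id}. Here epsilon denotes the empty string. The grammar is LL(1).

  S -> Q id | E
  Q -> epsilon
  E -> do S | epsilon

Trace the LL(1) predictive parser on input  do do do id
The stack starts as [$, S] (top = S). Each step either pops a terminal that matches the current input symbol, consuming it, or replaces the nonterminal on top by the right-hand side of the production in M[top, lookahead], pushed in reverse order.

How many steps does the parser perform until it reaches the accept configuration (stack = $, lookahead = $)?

12

step 1: stack=$ S  input=do do do id $  — expand S -> E
step 2: stack=$ E  input=do do do id $  — expand E -> do S
step 3: stack=$ S do  input=do do do id $  — match do
step 4: stack=$ S  input=do do id $  — expand S -> E
step 5: stack=$ E  input=do do id $  — expand E -> do S
step 6: stack=$ S do  input=do do id $  — match do
step 7: stack=$ S  input=do id $  — expand S -> E
step 8: stack=$ E  input=do id $  — expand E -> do S
step 9: stack=$ S do  input=do id $  — match do
step 10: stack=$ S  input=id $  — expand S -> Q id
step 11: stack=$ id Q  input=id $  — expand Q -> epsilon
step 12: stack=$ id  input=id $  — match id
Accept reached after 12 steps.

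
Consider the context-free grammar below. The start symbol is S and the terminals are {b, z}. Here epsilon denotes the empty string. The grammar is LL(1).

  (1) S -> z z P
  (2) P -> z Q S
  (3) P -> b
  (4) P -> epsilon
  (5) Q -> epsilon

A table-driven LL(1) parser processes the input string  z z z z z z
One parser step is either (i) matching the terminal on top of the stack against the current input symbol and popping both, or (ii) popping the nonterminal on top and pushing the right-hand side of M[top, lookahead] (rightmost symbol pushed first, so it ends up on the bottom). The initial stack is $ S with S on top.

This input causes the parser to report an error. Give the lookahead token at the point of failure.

      Stack    Input          Action
   1  $ S      z z z z z z $  expand S -> z z P
   2  $ P z z  z z z z z z $  match z
   3  $ P z    z z z z z $    match z
   4  $ P      z z z z $      expand P -> z Q S
   5  $ S Q z  z z z z $      match z
   6  $ S Q    z z z $        expand Q -> epsilon
   7  $ S      z z z $        expand S -> z z P
   8  $ P z z  z z z $        match z
   9  $ P z    z z $          match z
  10  $ P      z $            expand P -> z Q S
  11  $ S Q z  z $            match z
  12  $ S Q    $              error: M[Q, $] is empty

$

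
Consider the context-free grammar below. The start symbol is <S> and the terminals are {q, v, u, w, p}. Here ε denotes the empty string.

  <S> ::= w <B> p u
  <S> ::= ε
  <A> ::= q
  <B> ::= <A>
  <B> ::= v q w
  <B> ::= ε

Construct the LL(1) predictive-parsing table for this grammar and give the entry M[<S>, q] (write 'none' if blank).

FIRST(<S>): from <S>::=w <B> p u we get {w}; from <S>::=ε we get {ε}. So FIRST(<S>) = {ε, w}.
FIRST(<A>): from <A>::=q we get {q}. So FIRST(<A>) = {q}.
FIRST(<B>): from <B>::=<A> we get {q}; from <B>::=v q w we get {v}; from <B>::=ε we get {ε}. So FIRST(<B>) = {ε, q, v}.
FOLLOW(<S>) includes $ since <S> is the start symbol.
FOLLOW(<S>): <S> appears on no right-hand side. Thus FOLLOW(<S>) = {$}.
For <S> ::= w <B> p u: FIRST(w <B> p u) = {w}, so it goes in M[<S>, t] for t ∈ {w}.
For <S> ::= ε: FIRST(ε) = {ε}, so it goes in M[<S>, t] for t ∈ {}; since ε ∈ FIRST, also for every t ∈ FOLLOW(<S>) = {$}.
None of these place a production in M[<S>, q].

none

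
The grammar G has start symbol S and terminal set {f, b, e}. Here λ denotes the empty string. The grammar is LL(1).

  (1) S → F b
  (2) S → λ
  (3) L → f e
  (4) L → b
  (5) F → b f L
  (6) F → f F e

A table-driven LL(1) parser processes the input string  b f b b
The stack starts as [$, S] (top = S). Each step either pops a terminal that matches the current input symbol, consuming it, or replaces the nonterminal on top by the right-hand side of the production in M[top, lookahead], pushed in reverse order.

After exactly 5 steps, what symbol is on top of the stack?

     Stack      Input      Action
  1  $ S        b f b b $  expand S → F b
  2  $ b F      b f b b $  expand F → b f L
  3  $ b L f b  b f b b $  match b
  4  $ b L f    f b b $    match f
  5  $ b L      b b $      expand L → b
Stack after step 5: $ b b (top = b).

b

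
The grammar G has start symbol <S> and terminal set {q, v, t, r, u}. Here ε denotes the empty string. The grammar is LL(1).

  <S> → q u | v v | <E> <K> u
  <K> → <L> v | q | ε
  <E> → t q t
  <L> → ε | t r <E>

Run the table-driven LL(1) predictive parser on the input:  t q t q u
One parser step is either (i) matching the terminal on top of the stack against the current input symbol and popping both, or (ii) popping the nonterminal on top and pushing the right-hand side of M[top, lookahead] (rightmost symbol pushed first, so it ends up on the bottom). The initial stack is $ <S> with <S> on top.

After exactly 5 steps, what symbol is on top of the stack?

step 1: stack=$ <S>  input=t q t q u $  — expand <S> → <E> <K> u
step 2: stack=$ u <K> <E>  input=t q t q u $  — expand <E> → t q t
step 3: stack=$ u <K> t q t  input=t q t q u $  — match t
step 4: stack=$ u <K> t q  input=q t q u $  — match q
step 5: stack=$ u <K> t  input=t q u $  — match t
Stack after step 5: $ u <K> (top = <K>).

<K>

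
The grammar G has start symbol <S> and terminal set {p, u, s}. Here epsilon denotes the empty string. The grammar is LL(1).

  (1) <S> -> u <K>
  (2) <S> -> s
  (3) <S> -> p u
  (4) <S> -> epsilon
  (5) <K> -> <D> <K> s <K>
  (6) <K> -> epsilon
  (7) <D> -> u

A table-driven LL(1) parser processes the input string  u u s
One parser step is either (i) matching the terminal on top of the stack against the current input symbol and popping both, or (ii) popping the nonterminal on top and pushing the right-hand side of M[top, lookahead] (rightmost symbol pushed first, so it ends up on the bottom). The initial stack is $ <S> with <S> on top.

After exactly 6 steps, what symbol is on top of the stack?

     Stack            Input    Action
  1  $ <S>            u u s $  expand <S> -> u <K>
  2  $ <K> u          u u s $  match u
  3  $ <K>            u s $    expand <K> -> <D> <K> s <K>
  4  $ <K> s <K> <D>  u s $    expand <D> -> u
  5  $ <K> s <K> u    u s $    match u
  6  $ <K> s <K>      s $      expand <K> -> epsilon
Stack after step 6: $ <K> s (top = s).

s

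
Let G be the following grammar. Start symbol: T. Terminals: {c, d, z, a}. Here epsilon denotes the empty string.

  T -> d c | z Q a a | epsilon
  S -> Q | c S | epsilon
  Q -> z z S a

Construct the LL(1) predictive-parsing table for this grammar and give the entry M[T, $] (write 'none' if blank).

T -> epsilon

FIRST(T): from T->d c we get {d}; from T->z Q a a we get {z}; from T->epsilon we get {epsilon}. So FIRST(T) = {epsilon, d, z}.
FIRST(Q): from Q->z z S a we get {z}. So FIRST(Q) = {z}.
FIRST(S): from S->Q we get {z}; from S->c S we get {c}; from S->epsilon we get {epsilon}. So FIRST(S) = {epsilon, c, z}.
FOLLOW(T) includes $ since T is the start symbol.
FOLLOW(T): T appears on no right-hand side. Thus FOLLOW(T) = {$}.
For T -> d c: FIRST(d c) = {d}, so it goes in M[T, t] for t ∈ {d}.
For T -> z Q a a: FIRST(z Q a a) = {z}, so it goes in M[T, t] for t ∈ {z}.
For T -> epsilon: FIRST(epsilon) = {epsilon}, so it goes in M[T, t] for t ∈ {}; since epsilon ∈ FIRST, also for every t ∈ FOLLOW(T) = {$}.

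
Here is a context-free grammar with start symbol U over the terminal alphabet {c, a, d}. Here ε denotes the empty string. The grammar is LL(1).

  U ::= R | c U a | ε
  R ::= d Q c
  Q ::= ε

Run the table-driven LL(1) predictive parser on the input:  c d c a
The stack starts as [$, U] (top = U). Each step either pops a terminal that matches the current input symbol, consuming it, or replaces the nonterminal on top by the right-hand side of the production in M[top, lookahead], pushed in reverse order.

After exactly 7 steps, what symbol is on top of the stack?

a

     Stack      Input      Action
  1  $ U        c d c a $  expand U ::= c U a
  2  $ a U c    c d c a $  match c
  3  $ a U      d c a $    expand U ::= R
  4  $ a R      d c a $    expand R ::= d Q c
  5  $ a c Q d  d c a $    match d
  6  $ a c Q    c a $      expand Q ::= ε
  7  $ a c      c a $      match c
Stack after step 7: $ a (top = a).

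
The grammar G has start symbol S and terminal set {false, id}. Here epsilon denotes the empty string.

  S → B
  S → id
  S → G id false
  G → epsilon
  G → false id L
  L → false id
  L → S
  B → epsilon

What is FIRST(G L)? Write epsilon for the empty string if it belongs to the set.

FIRST(G): from G→epsilon we get {epsilon}; from G→false id L we get {false}. So FIRST(G) = {epsilon, false}.
FIRST(B): from B→epsilon we get {epsilon}. So FIRST(B) = {epsilon}.
FIRST(S): from S→B we get {epsilon}; from S→id we get {id}; from S→G id false we get {false, id}. So FIRST(S) = {epsilon, false, id}.
FIRST(L): from L→false id we get {false}; from L→S we get {epsilon, false, id}. So FIRST(L) = {epsilon, false, id}.
FIRST(G L): take FIRST of each symbol in turn, carrying on past any symbol whose FIRST contains epsilon; result {epsilon, false, id}.

{epsilon, false, id}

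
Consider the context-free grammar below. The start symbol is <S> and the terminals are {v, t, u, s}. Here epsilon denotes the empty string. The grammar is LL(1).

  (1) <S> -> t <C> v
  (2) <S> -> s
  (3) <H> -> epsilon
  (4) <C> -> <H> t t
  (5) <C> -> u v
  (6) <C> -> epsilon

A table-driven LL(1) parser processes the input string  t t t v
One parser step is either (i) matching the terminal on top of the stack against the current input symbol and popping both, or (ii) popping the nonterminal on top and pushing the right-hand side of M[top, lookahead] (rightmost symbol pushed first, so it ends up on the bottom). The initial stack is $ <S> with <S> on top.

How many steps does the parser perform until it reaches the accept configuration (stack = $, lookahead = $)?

step 1: stack=$ <S>  input=t t t v $  — expand <S> -> t <C> v
step 2: stack=$ v <C> t  input=t t t v $  — match t
step 3: stack=$ v <C>  input=t t v $  — expand <C> -> <H> t t
step 4: stack=$ v t t <H>  input=t t v $  — expand <H> -> epsilon
step 5: stack=$ v t t  input=t t v $  — match t
step 6: stack=$ v t  input=t v $  — match t
step 7: stack=$ v  input=v $  — match v
Accept reached after 7 steps.

7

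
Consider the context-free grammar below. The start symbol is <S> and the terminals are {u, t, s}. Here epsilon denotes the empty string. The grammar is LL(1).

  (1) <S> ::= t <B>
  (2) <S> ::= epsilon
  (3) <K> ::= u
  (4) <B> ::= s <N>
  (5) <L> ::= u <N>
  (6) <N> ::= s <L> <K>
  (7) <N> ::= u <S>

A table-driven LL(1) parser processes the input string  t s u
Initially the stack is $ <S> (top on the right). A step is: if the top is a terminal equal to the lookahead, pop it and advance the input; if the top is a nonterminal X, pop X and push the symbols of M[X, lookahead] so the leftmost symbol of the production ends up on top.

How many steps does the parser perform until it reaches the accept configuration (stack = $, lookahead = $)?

7

step 1: stack=$ <S>  input=t s u $  — expand <S> ::= t <B>
step 2: stack=$ <B> t  input=t s u $  — match t
step 3: stack=$ <B>  input=s u $  — expand <B> ::= s <N>
step 4: stack=$ <N> s  input=s u $  — match s
step 5: stack=$ <N>  input=u $  — expand <N> ::= u <S>
step 6: stack=$ <S> u  input=u $  — match u
step 7: stack=$ <S>  input=$  — expand <S> ::= epsilon
Accept reached after 7 steps.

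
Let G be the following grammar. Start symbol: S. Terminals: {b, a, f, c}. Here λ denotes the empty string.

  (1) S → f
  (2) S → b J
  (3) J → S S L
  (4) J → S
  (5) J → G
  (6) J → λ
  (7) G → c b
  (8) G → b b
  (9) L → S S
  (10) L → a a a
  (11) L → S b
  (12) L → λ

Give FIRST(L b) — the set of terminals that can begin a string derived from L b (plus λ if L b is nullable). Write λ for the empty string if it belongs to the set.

{a, b, f}

FIRST(S): from S→f we get {f}; from S→b J we get {b}. So FIRST(S) = {b, f}.
FIRST(G): from G→c b we get {c}; from G→b b we get {b}. So FIRST(G) = {b, c}.
FIRST(J): from J→S S L we get {b, f}; from J→S we get {b, f}; from J→G we get {b, c}; from J→λ we get {λ}. So FIRST(J) = {λ, b, c, f}.
FIRST(L): from L→S S we get {b, f}; from L→a a a we get {a}; from L→S b we get {b, f}; from L→λ we get {λ}. So FIRST(L) = {λ, a, b, f}.
FIRST(L b): take FIRST of each symbol in turn, carrying on past any symbol whose FIRST contains λ; result {a, b, f}.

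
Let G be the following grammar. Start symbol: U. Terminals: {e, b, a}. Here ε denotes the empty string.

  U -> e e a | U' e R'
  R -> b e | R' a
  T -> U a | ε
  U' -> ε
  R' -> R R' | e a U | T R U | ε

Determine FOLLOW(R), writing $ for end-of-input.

{$, a, b, e}

FIRST(U'): from U'->ε we get {ε}. So FIRST(U') = {ε}.
FIRST(U): from U->e e a we get {e}; from U->U' e R' we get {e}. So FIRST(U) = {e}.
FIRST(T): from T->U a we get {e}; from T->ε we get {ε}. So FIRST(T) = {ε, e}.
FIRST(R): from R->b e we get {b}; from R->R' a we get {a, b, e}. So FIRST(R) = {a, b, e}.
FIRST(R'): from R'->R R' we get {a, b, e}; from R'->e a U we get {e}; from R'->T R U we get {a, b, e}; from R'->ε we get {ε}. So FIRST(R') = {ε, a, b, e}.
FOLLOW(U) includes $ since U is the start symbol.
FOLLOW(T): in R'->T R U, T is followed by R U with FIRST {a, b, e}. Thus FOLLOW(T) = {a, b, e}.
FOLLOW(U'): in U->U' e R', U' is followed by e R' with FIRST {e}. Thus FOLLOW(U') = {e}.
FOLLOW(U): in T->U a, U is followed by a with FIRST {a}; in R'->e a U, the suffix after U is empty, so FOLLOW(U) ⊇ FOLLOW(R') = {$, a}; in R'->T R U, the suffix after U is empty, so FOLLOW(U) ⊇ FOLLOW(R') = {$, a}. Thus FOLLOW(U) = {$, a}.
FOLLOW(R'): in U->U' e R', the suffix after R' is empty, so FOLLOW(R') ⊇ FOLLOW(U) = {$, a}; in R->R' a, R' is followed by a with FIRST {a}; in R'->R R', the suffix after R' is empty (adds nothing new). Thus FOLLOW(R') = {$, a}.
FOLLOW(R): in R'->R R', R is followed by R' with FIRST {ε, a, b, e}; in R'->R R', the suffix after R is nullable, so FOLLOW(R) ⊇ FOLLOW(R') = {$, a}; in R'->T R U, R is followed by U with FIRST {e}. Thus FOLLOW(R) = {$, a, b, e}.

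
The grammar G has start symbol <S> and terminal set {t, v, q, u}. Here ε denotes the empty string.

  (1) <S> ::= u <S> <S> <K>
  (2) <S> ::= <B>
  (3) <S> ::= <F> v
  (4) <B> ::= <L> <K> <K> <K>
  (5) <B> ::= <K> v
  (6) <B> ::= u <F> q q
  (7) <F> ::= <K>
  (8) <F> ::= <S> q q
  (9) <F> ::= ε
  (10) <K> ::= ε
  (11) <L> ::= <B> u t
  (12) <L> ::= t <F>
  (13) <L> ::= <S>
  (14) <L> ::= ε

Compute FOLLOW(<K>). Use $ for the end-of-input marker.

{$, q, t, u, v}

FIRST(<K>) = {ε}
FIRST(<S>) = {ε, q, t, u, v}  (via <B>, <F> v)
FIRST(<F>) = {ε, q, t, u, v}  (via <K>, <S> q q)
FIRST(<B>) = {ε, q, t, u, v}  (via <L> <K> <K> <K>, <K> v)
FIRST(<L>) = {ε, q, t, u, v}  (via <B> u t, <S>)
FOLLOW(<S>) includes $ since <S> is the start symbol.
FOLLOW(<S>): in <S>::=u <S> <S> <K> (occurrence 1), <S> is followed by <S> <K> with FIRST {ε, q, t, u, v}; in <S>::=u <S> <S> <K> (occurrence 1), the suffix after <S> is nullable (adds nothing new); in <S>::=u <S> <S> <K> (occurrence 2), <S> is followed by <K> with FIRST {ε}; in <S>::=u <S> <S> <K> (occurrence 2), the suffix after <S> is nullable (adds nothing new); in <F>::=<S> q q, <S> is followed by q q with FIRST {q}; in <L>::=<S>, the suffix after <S> is empty, so FOLLOW(<S>) ⊇ FOLLOW(<L>) = {$, q, t, u, v}. Thus FOLLOW(<S>) = {$, q, t, u, v}.
FOLLOW(<B>): in <S>::=<B>, the suffix after <B> is empty, so FOLLOW(<B>) ⊇ FOLLOW(<S>) = {$, q, t, u, v}; in <L>::=<B> u t, <B> is followed by u t with FIRST {u}. Thus FOLLOW(<B>) = {$, q, t, u, v}.
FOLLOW(<L>): in <B>::=<L> <K> <K> <K>, <L> is followed by <K> <K> <K> with FIRST {ε}; in <B>::=<L> <K> <K> <K>, the suffix after <L> is nullable, so FOLLOW(<L>) ⊇ FOLLOW(<B>) = {$, q, t, u, v}. Thus FOLLOW(<L>) = {$, q, t, u, v}.
FOLLOW(<F>): in <S>::=<F> v, <F> is followed by v with FIRST {v}; in <B>::=u <F> q q, <F> is followed by q q with FIRST {q}; in <L>::=t <F>, the suffix after <F> is empty, so FOLLOW(<F>) ⊇ FOLLOW(<L>) = {$, q, t, u, v}. Thus FOLLOW(<F>) = {$, q, t, u, v}.
FOLLOW(<K>): in <S>::=u <S> <S> <K>, the suffix after <K> is empty, so FOLLOW(<K>) ⊇ FOLLOW(<S>) = {$, q, t, u, v}; in <B>::=<L> <K> <K> <K> (occurrence 1), <K> is followed by <K> <K> with FIRST {ε}; in <B>::=<L> <K> <K> <K> (occurrence 1), the suffix after <K> is nullable, so FOLLOW(<K>) ⊇ FOLLOW(<B>) = {$, q, t, u, v}; in <B>::=<L> <K> <K> <K> (occurrence 2), <K> is followed by <K> with FIRST {ε}; in <B>::=<L> <K> <K> <K> (occurrence 2), the suffix after <K> is nullable, so FOLLOW(<K>) ⊇ FOLLOW(<B>) = {$, q, t, u, v}; in <B>::=<L> <K> <K> <K> (occurrence 3), the suffix after <K> is empty, so FOLLOW(<K>) ⊇ FOLLOW(<B>) = {$, q, t, u, v}; in <B>::=<K> v, <K> is followed by v with FIRST {v}; in <F>::=<K>, the suffix after <K> is empty, so FOLLOW(<K>) ⊇ FOLLOW(<F>) = {$, q, t, u, v}. Thus FOLLOW(<K>) = {$, q, t, u, v}.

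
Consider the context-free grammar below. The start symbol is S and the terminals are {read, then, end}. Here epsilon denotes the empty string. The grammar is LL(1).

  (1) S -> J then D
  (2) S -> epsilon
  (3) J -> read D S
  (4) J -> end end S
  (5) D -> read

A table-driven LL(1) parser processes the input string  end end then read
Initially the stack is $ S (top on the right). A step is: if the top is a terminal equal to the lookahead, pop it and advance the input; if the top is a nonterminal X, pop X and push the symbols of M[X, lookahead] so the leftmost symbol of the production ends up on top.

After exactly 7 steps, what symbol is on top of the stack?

read

     Stack               Input                Action
  1  $ S                 end end then read $  expand S -> J then D
  2  $ D then J          end end then read $  expand J -> end end S
  3  $ D then S end end  end end then read $  match end
  4  $ D then S end      end then read $      match end
  5  $ D then S          then read $          expand S -> epsilon
  6  $ D then            then read $          match then
  7  $ D                 read $               expand D -> read
Stack after step 7: $ read (top = read).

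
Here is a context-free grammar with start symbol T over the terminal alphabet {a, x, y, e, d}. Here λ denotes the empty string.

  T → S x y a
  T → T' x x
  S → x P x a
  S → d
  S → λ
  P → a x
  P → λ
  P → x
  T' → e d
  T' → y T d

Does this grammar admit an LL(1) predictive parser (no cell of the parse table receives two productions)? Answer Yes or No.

No

FIRST(T) = {d, e, x, y}
FIRST(S) = {λ, d, x}
FIRST(P) = {λ, a, x}
FIRST(T') = {e, y}
FOLLOW(T) = {$, d}
FOLLOW(S) = {x}
FOLLOW(P) = {x}
FOLLOW(T') = {x}
Cell M[P, x] receives both P → λ and P → x — the grammar is not LL(1).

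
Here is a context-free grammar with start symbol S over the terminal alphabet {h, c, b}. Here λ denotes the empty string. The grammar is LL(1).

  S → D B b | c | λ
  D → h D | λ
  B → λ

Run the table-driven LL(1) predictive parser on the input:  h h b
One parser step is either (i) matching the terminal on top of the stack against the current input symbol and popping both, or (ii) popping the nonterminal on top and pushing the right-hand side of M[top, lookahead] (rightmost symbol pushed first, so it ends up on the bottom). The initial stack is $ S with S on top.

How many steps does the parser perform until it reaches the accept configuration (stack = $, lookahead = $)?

     Stack      Input    Action
  1  $ S        h h b $  expand S → D B b
  2  $ b B D    h h b $  expand D → h D
  3  $ b B D h  h h b $  match h
  4  $ b B D    h b $    expand D → h D
  5  $ b B D h  h b $    match h
  6  $ b B D    b $      expand D → λ
  7  $ b B      b $      expand B → λ
  8  $ b        b $      match b
Accept reached after 8 steps.

8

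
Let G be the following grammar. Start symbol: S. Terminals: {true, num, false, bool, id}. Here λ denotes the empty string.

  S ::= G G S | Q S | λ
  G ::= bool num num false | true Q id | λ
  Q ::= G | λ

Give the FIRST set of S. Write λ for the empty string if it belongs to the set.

{λ, bool, true}

FIRST(G): from G::=bool num num false we get {bool}; from G::=true Q id we get {true}; from G::=λ we get {λ}. So FIRST(G) = {λ, bool, true}.
FIRST(Q): from Q::=G we get {λ, bool, true}; from Q::=λ we get {λ}. So FIRST(Q) = {λ, bool, true}.
FIRST(S): from S::=G G S we get {λ, bool, true}; from S::=Q S we get {λ, bool, true}; from S::=λ we get {λ}. So FIRST(S) = {λ, bool, true}.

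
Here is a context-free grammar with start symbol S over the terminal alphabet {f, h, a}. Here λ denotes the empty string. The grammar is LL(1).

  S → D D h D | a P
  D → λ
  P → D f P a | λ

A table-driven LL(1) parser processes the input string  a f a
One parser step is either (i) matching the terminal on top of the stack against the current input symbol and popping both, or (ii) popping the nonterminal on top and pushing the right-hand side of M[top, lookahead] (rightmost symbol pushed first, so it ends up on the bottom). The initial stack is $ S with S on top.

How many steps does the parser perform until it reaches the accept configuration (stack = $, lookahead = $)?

step 1: stack=$ S  input=a f a $  — expand S → a P
step 2: stack=$ P a  input=a f a $  — match a
step 3: stack=$ P  input=f a $  — expand P → D f P a
step 4: stack=$ a P f D  input=f a $  — expand D → λ
step 5: stack=$ a P f  input=f a $  — match f
step 6: stack=$ a P  input=a $  — expand P → λ
step 7: stack=$ a  input=a $  — match a
Accept reached after 7 steps.

7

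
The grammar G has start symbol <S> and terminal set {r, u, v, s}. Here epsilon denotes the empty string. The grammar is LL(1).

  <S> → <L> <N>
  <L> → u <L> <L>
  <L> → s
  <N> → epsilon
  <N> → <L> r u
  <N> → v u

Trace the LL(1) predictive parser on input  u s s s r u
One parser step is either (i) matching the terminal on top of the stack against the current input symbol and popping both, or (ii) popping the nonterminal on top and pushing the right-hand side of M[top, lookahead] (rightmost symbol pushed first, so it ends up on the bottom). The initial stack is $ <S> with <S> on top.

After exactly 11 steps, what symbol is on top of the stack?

u

step 1: stack=$ <S>  input=u s s s r u $  — expand <S> → <L> <N>
step 2: stack=$ <N> <L>  input=u s s s r u $  — expand <L> → u <L> <L>
step 3: stack=$ <N> <L> <L> u  input=u s s s r u $  — match u
step 4: stack=$ <N> <L> <L>  input=s s s r u $  — expand <L> → s
step 5: stack=$ <N> <L> s  input=s s s r u $  — match s
step 6: stack=$ <N> <L>  input=s s r u $  — expand <L> → s
step 7: stack=$ <N> s  input=s s r u $  — match s
step 8: stack=$ <N>  input=s r u $  — expand <N> → <L> r u
step 9: stack=$ u r <L>  input=s r u $  — expand <L> → s
step 10: stack=$ u r s  input=s r u $  — match s
step 11: stack=$ u r  input=r u $  — match r
Stack after step 11: $ u (top = u).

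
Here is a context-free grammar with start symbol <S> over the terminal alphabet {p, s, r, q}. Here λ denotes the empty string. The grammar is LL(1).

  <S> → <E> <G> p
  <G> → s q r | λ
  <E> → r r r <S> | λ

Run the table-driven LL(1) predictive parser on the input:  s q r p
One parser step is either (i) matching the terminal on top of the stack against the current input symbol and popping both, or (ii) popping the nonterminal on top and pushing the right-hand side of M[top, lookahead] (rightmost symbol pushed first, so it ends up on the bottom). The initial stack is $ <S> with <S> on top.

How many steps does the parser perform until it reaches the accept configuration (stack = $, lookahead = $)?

7

     Stack        Input      Action
  1  $ <S>        s q r p $  expand <S> → <E> <G> p
  2  $ p <G> <E>  s q r p $  expand <E> → λ
  3  $ p <G>      s q r p $  expand <G> → s q r
  4  $ p r q s    s q r p $  match s
  5  $ p r q      q r p $    match q
  6  $ p r        r p $      match r
  7  $ p          p $        match p
Accept reached after 7 steps.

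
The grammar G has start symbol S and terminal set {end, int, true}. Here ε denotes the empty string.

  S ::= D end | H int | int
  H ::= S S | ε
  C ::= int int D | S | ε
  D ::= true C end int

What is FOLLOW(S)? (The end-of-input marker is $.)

{$, end, int, true}

FIRST(D): from D::=true C end int we get {true}. So FIRST(D) = {true}.
FIRST(S): from S::=D end we get {true}; from S::=H int we get {int, true}; from S::=int we get {int}. So FIRST(S) = {int, true}.
FIRST(H): from H::=S S we get {int, true}; from H::=ε we get {ε}. So FIRST(H) = {ε, int, true}.
FIRST(C): from C::=int int D we get {int}; from C::=S we get {int, true}; from C::=ε we get {ε}. So FIRST(C) = {ε, int, true}.
FOLLOW(S) includes $ since S is the start symbol.
FOLLOW(H): in S::=H int, H is followed by int with FIRST {int}. Thus FOLLOW(H) = {int}.
FOLLOW(C): in D::=true C end int, C is followed by end int with FIRST {end}. Thus FOLLOW(C) = {end}.
FOLLOW(S): in H::=S S (occurrence 1), S is followed by S with FIRST {int, true}; in H::=S S (occurrence 2), the suffix after S is empty, so FOLLOW(S) ⊇ FOLLOW(H) = {int}; in C::=S, the suffix after S is empty, so FOLLOW(S) ⊇ FOLLOW(C) = {end}. Thus FOLLOW(S) = {$, end, int, true}.
FOLLOW(D): in S::=D end, D is followed by end with FIRST {end}; in C::=int int D, the suffix after D is empty, so FOLLOW(D) ⊇ FOLLOW(C) = {end}. Thus FOLLOW(D) = {end}.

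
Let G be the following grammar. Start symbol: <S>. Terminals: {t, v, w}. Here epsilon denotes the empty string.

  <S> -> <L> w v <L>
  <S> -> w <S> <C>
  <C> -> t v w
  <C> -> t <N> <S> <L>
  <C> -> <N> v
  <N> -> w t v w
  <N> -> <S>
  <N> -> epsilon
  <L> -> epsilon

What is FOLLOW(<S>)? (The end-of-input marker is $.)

{$, t, v, w}

FIRST(<L>): from <L>->epsilon we get {epsilon}. So FIRST(<L>) = {epsilon}.
FIRST(<S>): from <S>-><L> w v <L> we get {w}; from <S>->w <S> <C> we get {w}. So FIRST(<S>) = {w}.
FIRST(<N>): from <N>->w t v w we get {w}; from <N>-><S> we get {w}; from <N>->epsilon we get {epsilon}. So FIRST(<N>) = {epsilon, w}.
FIRST(<C>): from <C>->t v w we get {t}; from <C>->t <N> <S> <L> we get {t}; from <C>-><N> v we get {v, w}. So FIRST(<C>) = {t, v, w}.
FOLLOW(<S>) includes $ since <S> is the start symbol.
FOLLOW(<N>): in <C>->t <N> <S> <L>, <N> is followed by <S> <L> with FIRST {w}; in <C>-><N> v, <N> is followed by v with FIRST {v}. Thus FOLLOW(<N>) = {v, w}.
FOLLOW(<S>): in <S>->w <S> <C>, <S> is followed by <C> with FIRST {t, v, w}; in <C>->t <N> <S> <L>, <S> is followed by <L> with FIRST {epsilon}; in <C>->t <N> <S> <L>, the suffix after <S> is nullable, so FOLLOW(<S>) ⊇ FOLLOW(<C>) = {$, t, v, w}; in <N>-><S>, the suffix after <S> is empty, so FOLLOW(<S>) ⊇ FOLLOW(<N>) = {v, w}. Thus FOLLOW(<S>) = {$, t, v, w}.
FOLLOW(<C>): in <S>->w <S> <C>, the suffix after <C> is empty, so FOLLOW(<C>) ⊇ FOLLOW(<S>) = {$, t, v, w}. Thus FOLLOW(<C>) = {$, t, v, w}.
FOLLOW(<L>): in <S>-><L> w v <L> (occurrence 1), <L> is followed by w v <L> with FIRST {w}; in <S>-><L> w v <L> (occurrence 2), the suffix after <L> is empty, so FOLLOW(<L>) ⊇ FOLLOW(<S>) = {$, t, v, w}; in <C>->t <N> <S> <L>, the suffix after <L> is empty, so FOLLOW(<L>) ⊇ FOLLOW(<C>) = {$, t, v, w}. Thus FOLLOW(<L>) = {$, t, v, w}.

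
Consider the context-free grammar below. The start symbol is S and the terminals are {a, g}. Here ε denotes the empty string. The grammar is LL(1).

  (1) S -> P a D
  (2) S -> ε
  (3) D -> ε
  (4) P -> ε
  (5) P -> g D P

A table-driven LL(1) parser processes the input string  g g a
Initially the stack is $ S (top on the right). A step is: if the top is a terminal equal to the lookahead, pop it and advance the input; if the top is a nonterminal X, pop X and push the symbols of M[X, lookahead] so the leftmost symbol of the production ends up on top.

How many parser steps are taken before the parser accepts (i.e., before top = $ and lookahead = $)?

      Stack        Input    Action
   1  $ S          g g a $  expand S -> P a D
   2  $ D a P      g g a $  expand P -> g D P
   3  $ D a P D g  g g a $  match g
   4  $ D a P D    g a $    expand D -> ε
   5  $ D a P      g a $    expand P -> g D P
   6  $ D a P D g  g a $    match g
   7  $ D a P D    a $      expand D -> ε
   8  $ D a P      a $      expand P -> ε
   9  $ D a        a $      match a
  10  $ D          $        expand D -> ε
Accept reached after 10 steps.

10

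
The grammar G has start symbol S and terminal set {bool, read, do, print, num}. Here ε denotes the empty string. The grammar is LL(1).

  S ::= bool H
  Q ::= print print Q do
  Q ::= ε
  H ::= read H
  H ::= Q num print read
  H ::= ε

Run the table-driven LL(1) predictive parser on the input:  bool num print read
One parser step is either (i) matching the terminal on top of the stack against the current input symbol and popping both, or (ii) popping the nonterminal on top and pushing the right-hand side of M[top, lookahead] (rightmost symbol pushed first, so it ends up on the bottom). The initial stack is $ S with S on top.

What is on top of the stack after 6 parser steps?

     Stack               Input                  Action
  1  $ S                 bool num print read $  expand S ::= bool H
  2  $ H bool            bool num print read $  match bool
  3  $ H                 num print read $       expand H ::= Q num print read
  4  $ read print num Q  num print read $       expand Q ::= ε
  5  $ read print num    num print read $       match num
  6  $ read print        print read $           match print
Stack after step 6: $ read (top = read).

read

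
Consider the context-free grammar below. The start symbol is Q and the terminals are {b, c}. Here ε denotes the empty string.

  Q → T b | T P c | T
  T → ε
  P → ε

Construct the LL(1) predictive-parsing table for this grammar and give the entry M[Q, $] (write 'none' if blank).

FIRST(T): from T→ε we get {ε}. So FIRST(T) = {ε}.
FIRST(P): from P→ε we get {ε}. So FIRST(P) = {ε}.
FIRST(Q): from Q→T b we get {b}; from Q→T P c we get {c}; from Q→T we get {ε}. So FIRST(Q) = {ε, b, c}.
FOLLOW(Q) includes $ since Q is the start symbol.
FOLLOW(Q): Q appears on no right-hand side. Thus FOLLOW(Q) = {$}.
For Q → T b: FIRST(T b) = {b}, so it goes in M[Q, t] for t ∈ {b}.
For Q → T P c: FIRST(T P c) = {c}, so it goes in M[Q, t] for t ∈ {c}.
For Q → T: FIRST(T) = {ε}, so it goes in M[Q, t] for t ∈ {}; since ε ∈ FIRST, also for every t ∈ FOLLOW(Q) = {$}.

Q → T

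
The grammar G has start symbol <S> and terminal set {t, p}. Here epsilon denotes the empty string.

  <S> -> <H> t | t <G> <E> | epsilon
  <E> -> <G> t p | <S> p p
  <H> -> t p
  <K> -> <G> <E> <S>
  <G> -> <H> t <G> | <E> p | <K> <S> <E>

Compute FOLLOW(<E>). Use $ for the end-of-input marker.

FIRST(<H>) = {t}
FIRST(<S>) = {epsilon, t}  (via <H> t)
FIRST(<E>) = {p, t}  (via <G> t p, <S> p p)
FIRST(<K>) = {p, t}  (via <G> <E> <S>)
FIRST(<G>) = {p, t}  (via <H> t <G>, <E> p, <K> <S> <E>)
FOLLOW(<S>) includes $ since <S> is the start symbol.
FOLLOW(<H>): in <S>-><H> t, <H> is followed by t with FIRST {t}; in <G>-><H> t <G>, <H> is followed by t <G> with FIRST {t}. Thus FOLLOW(<H>) = {t}.
FOLLOW(<K>): in <G>-><K> <S> <E>, <K> is followed by <S> <E> with FIRST {p, t}. Thus FOLLOW(<K>) = {p, t}.
FOLLOW(<S>): in <E>-><S> p p, <S> is followed by p p with FIRST {p}; in <K>-><G> <E> <S>, the suffix after <S> is empty, so FOLLOW(<S>) ⊇ FOLLOW(<K>) = {p, t}; in <G>-><K> <S> <E>, <S> is followed by <E> with FIRST {p, t}. Thus FOLLOW(<S>) = {$, p, t}.
FOLLOW(<G>): in <S>->t <G> <E>, <G> is followed by <E> with FIRST {p, t}; in <E>-><G> t p, <G> is followed by t p with FIRST {t}; in <K>-><G> <E> <S>, <G> is followed by <E> <S> with FIRST {p, t}; in <G>-><H> t <G>, the suffix after <G> is empty (adds nothing new). Thus FOLLOW(<G>) = {p, t}.
FOLLOW(<E>): in <S>->t <G> <E>, the suffix after <E> is empty, so FOLLOW(<E>) ⊇ FOLLOW(<S>) = {$, p, t}; in <K>-><G> <E> <S>, <E> is followed by <S> with FIRST {epsilon, t}; in <K>-><G> <E> <S>, the suffix after <E> is nullable, so FOLLOW(<E>) ⊇ FOLLOW(<K>) = {p, t}; in <G>-><E> p, <E> is followed by p with FIRST {p}; in <G>-><K> <S> <E>, the suffix after <E> is empty, so FOLLOW(<E>) ⊇ FOLLOW(<G>) = {p, t}. Thus FOLLOW(<E>) = {$, p, t}.

{$, p, t}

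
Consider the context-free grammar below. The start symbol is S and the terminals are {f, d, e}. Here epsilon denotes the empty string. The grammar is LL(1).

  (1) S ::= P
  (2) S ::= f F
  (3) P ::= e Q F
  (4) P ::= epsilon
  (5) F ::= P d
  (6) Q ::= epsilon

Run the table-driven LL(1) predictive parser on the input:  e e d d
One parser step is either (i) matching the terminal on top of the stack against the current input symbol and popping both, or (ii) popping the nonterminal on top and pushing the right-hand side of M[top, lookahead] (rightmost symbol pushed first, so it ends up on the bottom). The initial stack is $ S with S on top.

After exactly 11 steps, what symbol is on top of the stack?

      Stack      Input      Action
   1  $ S        e e d d $  expand S ::= P
   2  $ P        e e d d $  expand P ::= e Q F
   3  $ F Q e    e e d d $  match e
   4  $ F Q      e d d $    expand Q ::= epsilon
   5  $ F        e d d $    expand F ::= P d
   6  $ d P      e d d $    expand P ::= e Q F
   7  $ d F Q e  e d d $    match e
   8  $ d F Q    d d $      expand Q ::= epsilon
   9  $ d F      d d $      expand F ::= P d
  10  $ d d P    d d $      expand P ::= epsilon
  11  $ d d      d d $      match d
Stack after step 11: $ d (top = d).

d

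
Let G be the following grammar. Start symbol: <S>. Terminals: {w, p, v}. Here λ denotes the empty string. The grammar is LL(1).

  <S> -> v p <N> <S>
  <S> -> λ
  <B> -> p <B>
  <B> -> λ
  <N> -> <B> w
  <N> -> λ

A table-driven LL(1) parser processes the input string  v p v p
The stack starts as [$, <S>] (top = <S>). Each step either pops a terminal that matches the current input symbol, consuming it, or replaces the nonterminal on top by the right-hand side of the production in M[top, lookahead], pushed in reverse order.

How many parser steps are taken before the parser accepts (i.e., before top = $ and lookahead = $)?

9

step 1: stack=$ <S>  input=v p v p $  — expand <S> -> v p <N> <S>
step 2: stack=$ <S> <N> p v  input=v p v p $  — match v
step 3: stack=$ <S> <N> p  input=p v p $  — match p
step 4: stack=$ <S> <N>  input=v p $  — expand <N> -> λ
step 5: stack=$ <S>  input=v p $  — expand <S> -> v p <N> <S>
step 6: stack=$ <S> <N> p v  input=v p $  — match v
step 7: stack=$ <S> <N> p  input=p $  — match p
step 8: stack=$ <S> <N>  input=$  — expand <N> -> λ
step 9: stack=$ <S>  input=$  — expand <S> -> λ
Accept reached after 9 steps.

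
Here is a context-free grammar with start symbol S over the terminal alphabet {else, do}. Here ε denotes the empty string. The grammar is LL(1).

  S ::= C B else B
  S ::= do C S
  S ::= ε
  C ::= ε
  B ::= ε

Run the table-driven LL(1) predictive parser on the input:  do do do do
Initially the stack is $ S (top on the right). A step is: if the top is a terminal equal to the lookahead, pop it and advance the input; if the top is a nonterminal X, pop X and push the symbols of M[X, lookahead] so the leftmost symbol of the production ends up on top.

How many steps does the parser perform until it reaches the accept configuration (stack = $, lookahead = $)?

      Stack     Input          Action
   1  $ S       do do do do $  expand S ::= do C S
   2  $ S C do  do do do do $  match do
   3  $ S C     do do do $     expand C ::= ε
   4  $ S       do do do $     expand S ::= do C S
   5  $ S C do  do do do $     match do
   6  $ S C     do do $        expand C ::= ε
   7  $ S       do do $        expand S ::= do C S
   8  $ S C do  do do $        match do
   9  $ S C     do $           expand C ::= ε
  10  $ S       do $           expand S ::= do C S
  11  $ S C do  do $           match do
  12  $ S C     $              expand C ::= ε
  13  $ S       $              expand S ::= ε
Accept reached after 13 steps.

13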